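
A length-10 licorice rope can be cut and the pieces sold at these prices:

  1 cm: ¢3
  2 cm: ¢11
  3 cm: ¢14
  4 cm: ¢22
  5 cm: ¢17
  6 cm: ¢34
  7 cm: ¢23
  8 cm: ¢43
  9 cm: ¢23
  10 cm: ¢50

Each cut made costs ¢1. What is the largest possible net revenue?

Consider every possible first cut. r[k] is the best of p[i]+r[k−i] over all sellable i≤k, charging 1 whenever i<k.
r[1] = 3
r[2] = max(3+3-1, 11+0) = 11
r[3] = max(3+11-1, 11+3-1, 14+0) = 14
r[4] = max(3+14-1, 11+11-1, 14+3-1, 22+0) = 22
r[5] = max(3+22-1, 11+14-1, 14+11-1, 22+3-1, 17+0) = 24
r[6] = max(3+24-1, 11+22-1, 14+14-1, 22+11-1, 17+3-1, 34+0) = 34
r[7] = max(3+34-1, 11+24-1, 14+22-1, …, 34+3-1, 23+0) = 36
r[8] = max(3+36-1, 11+34-1, 14+24-1, …, 23+3-1, 43+0) = 44
r[9] = max(3+44-1, 11+36-1, 14+34-1, …, 43+3-1, 23+0) = 47
r[10] = max(3+47-1, 11+44-1, 14+36-1, …, 23+3-1, 50+0) = 55
One optimal plan: pieces 6 + 4 (1 cut) → ¢56 − ¢1 = ¢55.

55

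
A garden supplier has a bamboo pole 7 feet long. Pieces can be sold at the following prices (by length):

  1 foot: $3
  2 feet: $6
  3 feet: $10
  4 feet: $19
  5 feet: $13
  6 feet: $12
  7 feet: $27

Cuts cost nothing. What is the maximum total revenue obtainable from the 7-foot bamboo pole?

29

Build best[k] bottom-up: best[k] = max over allowed piece i of (p[i] + best[k−i]).
best[1] = 3
best[2] = max(3+3, 6+0) = 6
best[3] = max(3+6, 6+3, 10+0) = 10
best[4] = max(3+10, 6+6, 10+3, 19+0) = 19
best[5] = max(3+19, 6+10, 10+6, 19+3, 13+0) = 22
best[6] = max(3+22, 6+19, 10+10, 19+6, 13+3, 12+0) = 25
best[7] = max(3+25, 6+22, 10+19, …, 12+3, 27+0) = 29
One optimal cutting: 4 + 3 → $19 + $10 = $29.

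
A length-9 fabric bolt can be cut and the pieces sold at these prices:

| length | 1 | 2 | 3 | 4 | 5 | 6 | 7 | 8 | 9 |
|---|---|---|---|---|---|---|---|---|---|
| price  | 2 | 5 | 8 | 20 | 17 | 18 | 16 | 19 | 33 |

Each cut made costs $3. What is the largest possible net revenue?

36

Consider every possible first cut. r[k] is the best of p[i]+r[k−i] over all sellable i≤k, charging 3 whenever i<k.
r[1] = 2
r[2] = max(2+2-3, 5+0) = 5
r[3] = max(2+5-3, 5+2-3, 8+0) = 8
r[4] = max(2+8-3, 5+5-3, 8+2-3, 20+0) = 20
r[5] = max(2+20-3, 5+8-3, 8+5-3, 20+2-3, 17+0) = 19
r[6] = max(2+19-3, 5+20-3, 8+8-3, 20+5-3, 17+2-3, 18+0) = 22
r[7] = max(2+22-3, 5+19-3, 8+20-3, …, 18+2-3, 16+0) = 25
r[8] = max(2+25-3, 5+22-3, 8+19-3, …, 16+2-3, 19+0) = 37
r[9] = max(2+37-3, 5+25-3, 8+22-3, …, 19+2-3, 33+0) = 36
One optimal plan: pieces 4 + 4 + 1 (2 cuts) → $42 − $6 = $36.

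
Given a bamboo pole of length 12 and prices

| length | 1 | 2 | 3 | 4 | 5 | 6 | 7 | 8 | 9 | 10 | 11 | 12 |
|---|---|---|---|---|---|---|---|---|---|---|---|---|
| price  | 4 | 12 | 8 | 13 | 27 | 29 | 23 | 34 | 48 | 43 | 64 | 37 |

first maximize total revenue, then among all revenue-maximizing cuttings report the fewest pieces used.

6

Build r[k] bottom-up: r[k] = max over allowed piece i of (p[i] + r[k−i]).
r[1] = 4
r[2] = max(4+4, 12+0) = 12
r[3] = max(4+12, 12+4, 8+0) = 16
r[4] = max(4+16, 12+12, 8+4, 13+0) = 24
r[5] = max(4+24, 12+16, 8+12, 13+4, 27+0) = 28
r[6] = max(4+28, 12+24, 8+16, 13+12, 27+4, 29+0) = 36
r[7] = max(4+36, 12+28, 8+24, …, 29+4, 23+0) = 40
r[8] = max(4+40, 12+36, 8+28, …, 23+4, 34+0) = 48
r[9] = max(4+48, 12+40, 8+36, …, 34+4, 48+0) = 52
r[10] = max(4+52, 12+48, 8+40, …, 48+4, 43+0) = 60
r[11] = max(4+60, 12+52, 8+48, …, 43+4, 64+0) = 64
r[12] = max(4+64, 12+60, 8+52, …, 64+4, 37+0) = 72
Maximum revenue is $72.
Now minimize piece count subject to staying optimal: for each k, pieces[k] = 1 + min over i with p[i]+r[k−i]=r[k] of pieces[k−i].
pieces[9] = 5
pieces[10] = 5
pieces[11] = 1
pieces[12] = 6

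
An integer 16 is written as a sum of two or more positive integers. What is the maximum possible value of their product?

Let P[k] be the best product for length k (with at least one cut). For each first piece i, the rest contributes max(k−i, P[k−i]).
P[2] = 1×max(1,0) = 1×1 = 1
P[3] = 1×max(2,1) = 1×2 = 2
P[4] = 2×max(2,1) = 2×2 = 4
P[5] = 2×max(3,2) = 2×3 = 6
P[6] = 3×max(3,2) = 3×3 = 9
P[7] = 2×max(5,6) = 2×6 = 12
P[8] = 2×max(6,9) = 2×9 = 18
P[9] = 3×max(6,9) = 3×9 = 27
P[10] = 2×max(8,18) = 2×18 = 36
P[11] = 2×max(9,27) = 2×27 = 54
P[12] = 3×max(9,27) = 3×27 = 81
P[13] = 2×max(11,54) = 2×54 = 108
P[14] = 2×max(12,81) = 2×81 = 162
P[15] = 3×max(12,81) = 3×81 = 243
P[16] = 2×max(14,162) = 2×162 = 324
One optimal split: 3 + 3 + 3 + 3 + 2 + 2; product 3×3×3×3×2×2 = 324.

324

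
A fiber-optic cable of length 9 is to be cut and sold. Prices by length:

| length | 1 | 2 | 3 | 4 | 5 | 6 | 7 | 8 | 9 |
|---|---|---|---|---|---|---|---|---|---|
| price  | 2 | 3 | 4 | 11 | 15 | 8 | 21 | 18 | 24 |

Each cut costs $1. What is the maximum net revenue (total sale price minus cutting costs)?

Consider every possible first cut. r[k] is the best of p[i]+r[k−i] over all sellable i≤k, charging 1 whenever i<k.
r[1] = 2
r[2] = max(2+2-1, 3+0) = 3
r[3] = max(2+3-1, 3+2-1, 4+0) = 4
r[4] = max(2+4-1, 3+3-1, 4+2-1, 11+0) = 11
r[5] = max(2+11-1, 3+4-1, 4+3-1, 11+2-1, 15+0) = 15
r[6] = max(2+15-1, 3+11-1, 4+4-1, 11+3-1, 15+2-1, 8+0) = 16
r[7] = max(2+16-1, 3+15-1, 4+11-1, …, 8+2-1, 21+0) = 21
r[8] = max(2+21-1, 3+16-1, 4+15-1, …, 21+2-1, 18+0) = 22
r[9] = max(2+22-1, 3+21-1, 4+16-1, …, 18+2-1, 24+0) = 25
One optimal plan: pieces 5 + 4 (1 cut) → $26 − $1 = $25.

25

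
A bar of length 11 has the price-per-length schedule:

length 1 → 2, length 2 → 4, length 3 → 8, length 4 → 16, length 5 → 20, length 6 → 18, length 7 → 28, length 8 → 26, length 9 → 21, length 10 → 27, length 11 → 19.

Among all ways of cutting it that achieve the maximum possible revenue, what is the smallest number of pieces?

Let r[k] be the best obtainable value from length k. For each k, try every first piece i and keep the best of price[i] + r[k−i].
r[1] = 2
r[2] = max(2+2, 4+0) = 4
r[3] = max(2+4, 4+2, 8+0) = 8
r[4] = max(2+8, 4+4, 8+2, 16+0) = 16
r[5] = max(2+16, 4+8, 8+4, 16+2, 20+0) = 20
r[6] = max(2+20, 4+16, 8+8, 16+4, 20+2, 18+0) = 22
r[7] = max(2+22, 4+20, 8+16, …, 18+2, 28+0) = 28
r[8] = max(2+28, 4+22, 8+20, …, 28+2, 26+0) = 32
r[9] = max(2+32, 4+28, 8+22, …, 26+2, 21+0) = 36
r[10] = max(2+36, 4+32, 8+28, …, 21+2, 27+0) = 40
r[11] = max(2+40, 4+36, 8+32, …, 27+2, 19+0) = 44
Maximum revenue is 44.
Now minimize piece count subject to staying optimal: for each k, pieces[k] = 1 + min over i with p[i]+r[k−i]=r[k] of pieces[k−i].
pieces[8] = 2
pieces[9] = 2
pieces[10] = 2
pieces[11] = 2

2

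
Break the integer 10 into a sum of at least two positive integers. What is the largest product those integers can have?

Define P[k] = max over 1≤i<k of i · max(k−i, P[k−i]); the inner max lets the remainder stay uncut if that's better.
P[2] = 1*max(1,0) = 1*1 = 1
P[3] = max(1*2, 2*1) = 2
P[4] = max(1*3, 2*2, 3*1) = 4
P[5] = max(1*4, 2*3, 3*2, 4*1) = 6
P[6] = max(1*6, 2*4, 3*3, 4*2, 5*1) = 9
P[7] = max(1*9, 2*6, 3*4, 4*3, 5*2, 6*1) = 12
P[8] = max(1*12, 2*9, 3*6, …, 6*2, 7*1) = 18
P[9] = max(1*18, 2*12, 3*9, …, 7*2, 8*1) = 27
P[10] = max(1*27, 2*18, 3*12, …, 8*2, 9*1) = 36
One optimal split: 3 + 3 + 2 + 2; product 3*3*2*2 = 36.

36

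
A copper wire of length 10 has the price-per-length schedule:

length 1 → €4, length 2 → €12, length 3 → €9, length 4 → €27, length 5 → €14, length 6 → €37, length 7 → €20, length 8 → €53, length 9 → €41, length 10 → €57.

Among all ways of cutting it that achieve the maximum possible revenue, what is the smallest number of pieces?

3

Let r[k] be the best obtainable value from length k. For each k, try every first piece i and keep the best of price[i] + r[k−i].
r[1] = 4
r[2] = 12
r[3] = 16  (first piece 1, then r[2]=12)
r[4] = 27
r[5] = 31  (first piece 1, then r[4]=27)
r[6] = 39  (first piece 2, then r[4]=27)
r[7] = 43  (first piece 1, then r[6]=39)
r[8] = 54  (first piece 4, then r[4]=27)
r[9] = 58  (first piece 1, then r[8]=54)
r[10] = 66  (first piece 2, then r[8]=54)
Maximum revenue is €66.
Now minimize piece count subject to staying optimal: for each k, pieces[k] = 1 + min over i with p[i]+r[k−i]=r[k] of pieces[k−i].
pieces[7] = 3
pieces[8] = 2
pieces[9] = 3
pieces[10] = 3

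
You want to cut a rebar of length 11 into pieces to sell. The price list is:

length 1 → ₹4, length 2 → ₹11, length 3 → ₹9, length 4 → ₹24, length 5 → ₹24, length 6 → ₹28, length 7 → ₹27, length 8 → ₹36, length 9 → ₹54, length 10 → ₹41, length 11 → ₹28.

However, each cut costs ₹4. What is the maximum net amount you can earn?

Let net[k] be the best obtainable value from length k. For each k, try every first piece i and keep the best of price[i] + net[k−i] minus the 4 cut fee when i<k.
net[1] = 4
net[2] = max(4+4-4, 11+0) = 11
net[3] = max(4+11-4, 11+4-4, 9+0) = 11
net[4] = max(4+11-4, 11+11-4, 9+4-4, 24+0) = 24
net[5] = max(4+24-4, 11+11-4, 9+11-4, 24+4-4, 24+0) = 24
net[6] = max(4+24-4, 11+24-4, 9+11-4, 24+11-4, 24+4-4, 28+0) = 31
net[7] = max(4+31-4, 11+24-4, 9+24-4, …, 28+4-4, 27+0) = 31
net[8] = max(4+31-4, 11+31-4, 9+24-4, …, 27+4-4, 36+0) = 44
net[9] = max(4+44-4, 11+31-4, 9+31-4, …, 36+4-4, 54+0) = 54
net[10] = max(4+54-4, 11+44-4, 9+31-4, …, 54+4-4, 41+0) = 54
net[11] = max(4+54-4, 11+54-4, 9+44-4, …, 41+4-4, 28+0) = 61
One optimal plan: pieces 9 + 2 (1 cut) → ₹65 − ₹4 = ₹61.

61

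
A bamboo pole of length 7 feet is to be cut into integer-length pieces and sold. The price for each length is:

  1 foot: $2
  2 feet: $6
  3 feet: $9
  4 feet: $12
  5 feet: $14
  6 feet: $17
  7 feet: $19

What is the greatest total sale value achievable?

21

Consider every possible first cut. best[k] is the best of p[i]+best[k−i] over all sellable i≤k.
best[1] = 2
best[2] = 6
best[3] = 9
best[4] = 12  (first piece 2, then best[2]=6)
best[5] = 15  (first piece 2, then best[3]=9)
best[6] = 18  (first piece 2, then best[4]=12)
best[7] = 21  (first piece 2, then best[5]=15)
One optimal cutting: 3 + 2 + 2 → $9 + $6 + $6 = $21.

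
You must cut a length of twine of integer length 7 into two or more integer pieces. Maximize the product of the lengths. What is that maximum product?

12

Let m[k] be the best product for length k (with at least one cut). For each first piece i, the rest contributes max(k−i, m[k−i]).
m[2] = 1*max(1,0) = 1*1 = 1
m[3] = 1*max(2,1) = 1*2 = 2
m[4] = 2*max(2,1) = 2*2 = 4
m[5] = 2*max(3,2) = 2*3 = 6
m[6] = 3*max(3,2) = 3*3 = 9
m[7] = 2*max(5,6) = 2*6 = 12
One optimal split: 3 + 2 + 2; product 3*2*2 = 12.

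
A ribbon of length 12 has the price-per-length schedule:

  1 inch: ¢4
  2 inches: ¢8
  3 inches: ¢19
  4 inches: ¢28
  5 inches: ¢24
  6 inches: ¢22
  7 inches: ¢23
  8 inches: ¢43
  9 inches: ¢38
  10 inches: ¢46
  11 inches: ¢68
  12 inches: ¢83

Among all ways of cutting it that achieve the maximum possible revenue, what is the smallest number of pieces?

3

Consider every possible first cut. r[k] is the best of p[i]+r[k−i] over all sellable i≤k.
r[1] = 4
r[2] = 8  (first piece 1, then r[1]=4)
r[3] = 19
r[4] = 28
r[5] = 32  (first piece 1, then r[4]=28)
r[6] = 38  (first piece 3, then r[3]=19)
r[7] = 47  (first piece 3, then r[4]=28)
r[8] = 56  (first piece 4, then r[4]=28)
r[9] = 60  (first piece 1, then r[8]=56)
r[10] = 66  (first piece 3, then r[7]=47)
r[11] = 75  (first piece 3, then r[8]=56)
r[12] = 84  (first piece 4, then r[8]=56)
Maximum revenue is ¢84.
Now minimize piece count subject to staying optimal: for each k, pieces[k] = 1 + min over i with p[i]+r[k−i]=r[k] of pieces[k−i].
pieces[9] = 3
pieces[10] = 3
pieces[11] = 3
pieces[12] = 3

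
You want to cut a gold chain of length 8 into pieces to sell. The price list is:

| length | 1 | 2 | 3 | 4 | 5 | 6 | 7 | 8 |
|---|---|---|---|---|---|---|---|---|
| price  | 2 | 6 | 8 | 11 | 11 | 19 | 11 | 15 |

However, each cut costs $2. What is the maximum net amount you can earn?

23

Let net[k] be the best obtainable value from length k. For each k, try every first piece i and keep the best of price[i] + net[k−i] minus the 2 cut fee when i<k.
net[1] = 2
net[2] = max(2+2-2, 6+0) = 6
net[3] = max(2+6-2, 6+2-2, 8+0) = 8
net[4] = max(2+8-2, 6+6-2, 8+2-2, 11+0) = 11
net[5] = max(2+11-2, 6+8-2, 8+6-2, 11+2-2, 11+0) = 12
net[6] = max(2+12-2, 6+11-2, 8+8-2, 11+6-2, 11+2-2, 19+0) = 19
net[7] = max(2+19-2, 6+12-2, 8+11-2, …, 19+2-2, 11+0) = 19
net[8] = max(2+19-2, 6+19-2, 8+12-2, …, 11+2-2, 15+0) = 23
One optimal plan: pieces 6 + 2 (1 cut) → $25 − $2 = $23.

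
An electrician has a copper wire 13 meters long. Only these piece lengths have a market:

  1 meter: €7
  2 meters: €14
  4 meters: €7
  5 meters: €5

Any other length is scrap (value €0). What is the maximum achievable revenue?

91

Build f[k] bottom-up: f[k] = max over allowed piece i of (p[i] + f[k−i]).
f[1] = 7
f[2] = max(7+7, 14+0) = 14
f[3] = max(7+14, 14+7) = 21
f[4] = max(7+21, 14+14, 7+0) = 28
f[5] = max(7+28, 14+21, 7+7, 5+0) = 35
f[6] = max(7+35, 14+28, 7+14, 5+7) = 42
f[7] = max(7+42, 14+35, 7+21, 5+14) = 49
f[8] = max(7+49, 14+42, 7+28, 5+21) = 56
f[9] = max(7+56, 14+49, 7+35, 5+28) = 63
f[10] = max(7+63, 14+56, 7+42, 5+35) = 70
f[11] = max(7+70, 14+63, 7+49, 5+42) = 77
f[12] = max(7+77, 14+70, 7+56, 5+49) = 84
f[13] = max(7+84, 14+77, 7+63, 5+56) = 91
One optimal cutting: 1 + 1 + 1 + 1 + 1 + 1 + 1 + 1 + 1 + 1 + 1 + 1 + 1 → €91.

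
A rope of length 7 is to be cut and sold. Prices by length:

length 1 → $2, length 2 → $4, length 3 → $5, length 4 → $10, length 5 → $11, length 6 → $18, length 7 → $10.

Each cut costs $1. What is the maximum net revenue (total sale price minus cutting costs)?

19

Consider every possible first cut. net[k] is the best of p[i]+net[k−i] over all sellable i≤k, charging 1 whenever i<k.
net[1] = 2
net[2] = 4
net[3] = 5  (first piece 1, then net[2]=4)
net[4] = 10
net[5] = 11  (first piece 1, then net[4]=10)
net[6] = 18
net[7] = 19  (first piece 1, then net[6]=18)
One optimal plan: pieces 6 + 1 (1 cut) → $20 − $1 = $19.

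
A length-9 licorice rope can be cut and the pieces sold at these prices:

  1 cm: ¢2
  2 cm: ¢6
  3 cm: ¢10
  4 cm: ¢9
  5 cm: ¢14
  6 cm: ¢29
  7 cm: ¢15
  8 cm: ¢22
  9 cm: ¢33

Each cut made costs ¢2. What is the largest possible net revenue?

Let net[k] be the best obtainable value from length k. For each k, try every first piece i and keep the best of price[i] + net[k−i] minus the 2 cut fee when i<k.
net[1] = 2
net[2] = 6
net[3] = 10
net[4] = 10  (first piece 1, then net[3]=10)
net[5] = 14  (first piece 2, then net[3]=10)
net[6] = 29
net[7] = 29  (first piece 1, then net[6]=29)
net[8] = 33  (first piece 2, then net[6]=29)
net[9] = 37  (first piece 3, then net[6]=29)
One optimal plan: pieces 6 + 3 (1 cut) → ¢39 − ¢2 = ¢37.

37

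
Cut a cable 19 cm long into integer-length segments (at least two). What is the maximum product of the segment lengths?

972

Let P[k] be the best product for length k (with at least one cut). For each first piece i, the rest contributes max(k−i, P[k−i]).
P[2] = 1×max(1,0) = 1×1 = 1
P[3] = max(1×2, 2×1) = 2
P[4] = max(1×3, 2×2, 3×1) = 4
P[5] = max(1×4, 2×3, 3×2, 4×1) = 6
P[6] = max(1×6, 2×4, 3×3, 4×2, 5×1) = 9
P[7] = max(1×9, 2×6, 3×4, 4×3, 5×2, 6×1) = 12
P[8] = max(1×12, 2×9, 3×6, …, 6×2, 7×1) = 18
P[9] = max(1×18, 2×12, 3×9, …, 7×2, 8×1) = 27
P[10] = max(1×27, 2×18, 3×12, …, 8×2, 9×1) = 36
P[11] = max(1×36, 2×27, 3×18, …, 9×2, 10×1) = 54
P[12] = max(1×54, 2×36, 3×27, …, 10×2, 11×1) = 81
P[13] = max(1×81, 2×54, 3×36, …, 11×2, 12×1) = 108
P[14] = max(1×108, 2×81, 3×54, …, 12×2, 13×1) = 162
P[15] = max(1×162, 2×108, 3×81, …, 13×2, 14×1) = 243
P[16] = max(1×243, 2×162, 3×108, …, 14×2, 15×1) = 324
P[17] = max(1×324, 2×243, 3×162, …, 15×2, 16×1) = 486
P[18] = max(1×486, 2×324, 3×243, …, 16×2, 17×1) = 729
P[19] = max(1×729, 2×486, 3×324, …, 17×2, 18×1) = 972
One optimal split: 3 + 3 + 3 + 3 + 3 + 2 + 2; product 3×3×3×3×3×2×2 = 972.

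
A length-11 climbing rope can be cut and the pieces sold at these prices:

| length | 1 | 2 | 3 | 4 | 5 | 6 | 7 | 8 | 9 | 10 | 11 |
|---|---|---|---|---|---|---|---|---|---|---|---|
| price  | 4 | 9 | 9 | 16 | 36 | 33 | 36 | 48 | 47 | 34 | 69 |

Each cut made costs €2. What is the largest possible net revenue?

72

Consider every possible first cut. net[k] is the best of p[i]+net[k−i] over all sellable i≤k, charging 2 whenever i<k.
net[1] = 4
net[2] = 9
net[3] = 11  (first piece 1, then net[2]=9)
net[4] = 16  (first piece 2, then net[2]=9)
net[5] = 36
net[6] = 38  (first piece 1, then net[5]=36)
net[7] = 43  (first piece 2, then net[5]=36)
net[8] = 48
net[9] = 50  (first piece 1, then net[8]=48)
net[10] = 70  (first piece 5, then net[5]=36)
net[11] = 72  (first piece 1, then net[10]=70)
One optimal plan: pieces 5 + 5 + 1 (2 cuts) → €76 − €4 = €72.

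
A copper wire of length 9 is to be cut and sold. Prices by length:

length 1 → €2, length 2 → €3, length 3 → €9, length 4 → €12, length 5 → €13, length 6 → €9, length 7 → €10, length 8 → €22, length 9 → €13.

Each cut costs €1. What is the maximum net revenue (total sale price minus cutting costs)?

25

Build r[k] bottom-up: r[k] = max over allowed piece i of (p[i] + r[k−i]) − 1 per cut.
r[1] = 2
r[2] = max(2+2-1, 3+0) = 3
r[3] = max(2+3-1, 3+2-1, 9+0) = 9
r[4] = max(2+9-1, 3+3-1, 9+2-1, 12+0) = 12
r[5] = max(2+12-1, 3+9-1, 9+3-1, 12+2-1, 13+0) = 13
r[6] = max(2+13-1, 3+12-1, 9+9-1, 12+3-1, 13+2-1, 9+0) = 17
r[7] = max(2+17-1, 3+13-1, 9+12-1, …, 9+2-1, 10+0) = 20
r[8] = max(2+20-1, 3+17-1, 9+13-1, …, 10+2-1, 22+0) = 23
r[9] = max(2+23-1, 3+20-1, 9+17-1, …, 22+2-1, 13+0) = 25
One optimal plan: pieces 3 + 3 + 3 (2 cuts) → €27 − €2 = €25.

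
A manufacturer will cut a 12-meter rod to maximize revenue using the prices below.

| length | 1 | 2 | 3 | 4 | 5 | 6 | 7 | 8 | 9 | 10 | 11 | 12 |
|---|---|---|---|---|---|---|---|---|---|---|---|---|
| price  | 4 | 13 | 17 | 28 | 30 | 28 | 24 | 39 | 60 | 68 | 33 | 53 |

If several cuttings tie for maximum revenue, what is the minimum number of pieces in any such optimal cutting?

3

Let r[k] be the best obtainable value from length k. For each k, try every first piece i and keep the best of price[i] + r[k−i].
r[1] = 4
r[2] = 13
r[3] = 17  (first piece 1, then r[2]=13)
r[4] = 28
r[5] = 32  (first piece 1, then r[4]=28)
r[6] = 41  (first piece 2, then r[4]=28)
r[7] = 45  (first piece 1, then r[6]=41)
r[8] = 56  (first piece 4, then r[4]=28)
r[9] = 60  (first piece 1, then r[8]=56)
r[10] = 69  (first piece 2, then r[8]=56)
r[11] = 73  (first piece 1, then r[10]=69)
r[12] = 84  (first piece 4, then r[8]=56)
Maximum revenue is 84.
Now minimize piece count subject to staying optimal: for each k, pieces[k] = 1 + min over i with p[i]+r[k−i]=r[k] of pieces[k−i].
pieces[9] = 1
pieces[10] = 3
pieces[11] = 2
pieces[12] = 3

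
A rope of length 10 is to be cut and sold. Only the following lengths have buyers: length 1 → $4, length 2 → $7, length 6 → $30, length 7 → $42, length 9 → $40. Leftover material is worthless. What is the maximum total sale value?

Consider every possible first cut. f[k] is the best of p[i]+f[k−i] over all sellable i≤k.
f[1] = 4
f[2] = max(4+4, 7+0) = 8
f[3] = max(4+8, 7+4) = 12
f[4] = max(4+12, 7+8) = 16
f[5] = max(4+16, 7+12) = 20
f[6] = max(4+20, 7+16, 30+0) = 30
f[7] = max(4+30, 7+20, 30+4, 42+0) = 42
f[8] = max(4+42, 7+30, 30+8, 42+4) = 46
f[9] = max(4+46, 7+42, 30+12, 42+8, 40+0) = 50
f[10] = max(4+50, 7+46, 30+16, 42+12, 40+4) = 54
One optimal cutting: 7 + 1 + 1 + 1 → $54.

54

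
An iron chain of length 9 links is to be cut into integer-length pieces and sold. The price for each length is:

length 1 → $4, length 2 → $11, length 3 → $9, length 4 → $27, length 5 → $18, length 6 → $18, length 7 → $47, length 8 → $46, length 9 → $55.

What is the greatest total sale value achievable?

58

Consider every possible first cut. best[k] is the best of p[i]+best[k−i] over all sellable i≤k.
best[1] = 4
best[2] = 11
best[3] = 15  (first piece 1, then best[2]=11)
best[4] = 27
best[5] = 31  (first piece 1, then best[4]=27)
best[6] = 38  (first piece 2, then best[4]=27)
best[7] = 47
best[8] = 54  (first piece 4, then best[4]=27)
best[9] = 58  (first piece 1, then best[8]=54)
One optimal cutting: 4 + 4 + 1 → $27 + $27 + $4 = $58.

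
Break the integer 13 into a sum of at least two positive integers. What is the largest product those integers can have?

108

Let prod[k] be the best product for length k (with at least one cut). For each first piece i, the rest contributes max(k−i, prod[k−i]).
Small cases: prod[2]=1, prod[3]=2, prod[4]=4, prod[5]=6, prod[6]=9, prod[7]=12.
prod[8] = 2*max(6,9) = 2*9 = 18
prod[9] = 3*max(6,9) = 3*9 = 27
prod[10] = 2*max(8,18) = 2*18 = 36
prod[11] = 2*max(9,27) = 2*27 = 54
prod[12] = 3*max(9,27) = 3*27 = 81
prod[13] = 2*max(11,54) = 2*54 = 108
One optimal split: 3 + 3 + 3 + 2 + 2; product 3*3*3*2*2 = 108.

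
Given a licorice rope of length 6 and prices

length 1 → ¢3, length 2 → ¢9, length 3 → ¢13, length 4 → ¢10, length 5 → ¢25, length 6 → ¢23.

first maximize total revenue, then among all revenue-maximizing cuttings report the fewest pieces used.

2

Consider every possible first cut. r[k] is the best of p[i]+r[k−i] over all sellable i≤k.
r[1] = 3
r[2] = max(3+3, 9+0) = 9
r[3] = max(3+9, 9+3, 13+0) = 13
r[4] = max(3+13, 9+9, 13+3, 10+0) = 18
r[5] = max(3+18, 9+13, 13+9, 10+3, 25+0) = 25
r[6] = max(3+25, 9+18, 13+13, 10+9, 25+3, 23+0) = 28
Maximum revenue is ¢28.
Now minimize piece count subject to staying optimal: for each k, pieces[k] = 1 + min over i with p[i]+r[k−i]=r[k] of pieces[k−i].
pieces[3] = 1
pieces[4] = 2
pieces[5] = 1
pieces[6] = 2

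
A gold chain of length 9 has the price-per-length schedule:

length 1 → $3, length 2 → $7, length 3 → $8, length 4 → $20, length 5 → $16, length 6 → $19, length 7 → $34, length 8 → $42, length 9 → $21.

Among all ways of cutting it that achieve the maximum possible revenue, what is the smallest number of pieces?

Build r[k] bottom-up: r[k] = max over allowed piece i of (p[i] + r[k−i]).
r[1] = 3
r[2] = max(3+3, 7+0) = 7
r[3] = max(3+7, 7+3, 8+0) = 10
r[4] = max(3+10, 7+7, 8+3, 20+0) = 20
r[5] = max(3+20, 7+10, 8+7, 20+3, 16+0) = 23
r[6] = max(3+23, 7+20, 8+10, 20+7, 16+3, 19+0) = 27
r[7] = max(3+27, 7+23, 8+20, …, 19+3, 34+0) = 34
r[8] = max(3+34, 7+27, 8+23, …, 34+3, 42+0) = 42
r[9] = max(3+42, 7+34, 8+27, …, 42+3, 21+0) = 45
Maximum revenue is $45.
Now minimize piece count subject to staying optimal: for each k, pieces[k] = 1 + min over i with p[i]+r[k−i]=r[k] of pieces[k−i].
pieces[6] = 2
pieces[7] = 1
pieces[8] = 1
pieces[9] = 2

2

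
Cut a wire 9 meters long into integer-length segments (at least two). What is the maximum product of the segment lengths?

27

Fill m[k] for k=2..9: at each k try every first piece i and multiply by the better of (k−i) uncut or m[k−i].
m[2] = 1*max(1,0) = 1*1 = 1
m[3] = 1*max(2,1) = 1*2 = 2
m[4] = 2*max(2,1) = 2*2 = 4
m[5] = 2*max(3,2) = 2*3 = 6
m[6] = 3*max(3,2) = 3*3 = 9
m[7] = 2*max(5,6) = 2*6 = 12
m[8] = 2*max(6,9) = 2*9 = 18
m[9] = 3*max(6,9) = 3*9 = 27
One optimal split: 3 + 3 + 3; product 3*3*3 = 27.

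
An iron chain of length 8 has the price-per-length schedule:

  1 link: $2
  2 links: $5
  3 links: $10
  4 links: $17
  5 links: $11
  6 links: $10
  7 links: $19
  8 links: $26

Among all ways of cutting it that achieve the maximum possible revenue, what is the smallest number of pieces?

Let r[k] be the best obtainable value from length k. For each k, try every first piece i and keep the best of price[i] + r[k−i].
r[1] = 2
r[2] = 5
r[3] = 10
r[4] = 17
r[5] = 19  (first piece 1, then r[4]=17)
r[6] = 22  (first piece 2, then r[4]=17)
r[7] = 27  (first piece 3, then r[4]=17)
r[8] = 34  (first piece 4, then r[4]=17)
Maximum revenue is $34.
Now minimize piece count subject to staying optimal: for each k, pieces[k] = 1 + min over i with p[i]+r[k−i]=r[k] of pieces[k−i].
pieces[5] = 2
pieces[6] = 2
pieces[7] = 2
pieces[8] = 2

2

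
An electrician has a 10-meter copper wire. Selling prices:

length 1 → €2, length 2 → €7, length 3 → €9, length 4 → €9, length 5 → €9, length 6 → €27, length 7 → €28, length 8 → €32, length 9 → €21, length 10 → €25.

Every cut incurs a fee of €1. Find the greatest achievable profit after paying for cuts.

39

Let net[k] be the best obtainable value from length k. For each k, try every first piece i and keep the best of price[i] + net[k−i] minus the 1 cut fee when i<k.
net[1] = 2
net[2] = 7
net[3] = 9
net[4] = 13  (first piece 2, then net[2]=7)
net[5] = 15  (first piece 2, then net[3]=9)
net[6] = 27
net[7] = 28  (first piece 1, then net[6]=27)
net[8] = 33  (first piece 2, then net[6]=27)
net[9] = 35  (first piece 3, then net[6]=27)
net[10] = 39  (first piece 2, then net[8]=33)
One optimal plan: pieces 6 + 2 + 2 (2 cuts) → €41 − €2 = €39.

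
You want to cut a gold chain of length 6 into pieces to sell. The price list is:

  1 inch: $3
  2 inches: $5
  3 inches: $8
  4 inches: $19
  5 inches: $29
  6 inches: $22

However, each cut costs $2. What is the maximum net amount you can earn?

Let r[k] be the best obtainable value from length k. For each k, try every first piece i and keep the best of price[i] + r[k−i] minus the 2 cut fee when i<k.
r[1] = 3
r[2] = max(3+3-2, 5+0) = 5
r[3] = max(3+5-2, 5+3-2, 8+0) = 8
r[4] = max(3+8-2, 5+5-2, 8+3-2, 19+0) = 19
r[5] = max(3+19-2, 5+8-2, 8+5-2, 19+3-2, 29+0) = 29
r[6] = max(3+29-2, 5+19-2, 8+8-2, 19+5-2, 29+3-2, 22+0) = 30
One optimal plan: pieces 5 + 1 (1 cut) → $32 − $2 = $30.

30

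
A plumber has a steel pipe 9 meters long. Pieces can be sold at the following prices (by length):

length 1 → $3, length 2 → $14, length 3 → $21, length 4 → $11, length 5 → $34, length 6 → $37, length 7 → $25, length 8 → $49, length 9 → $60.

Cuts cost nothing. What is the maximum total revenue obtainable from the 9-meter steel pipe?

Consider every possible first cut. R[k] is the best of p[i]+R[k−i] over all sellable i≤k.
R[1] = 3
R[2] = 14
R[3] = 21
R[4] = 28  (first piece 2, then R[2]=14)
R[5] = 35  (first piece 2, then R[3]=21)
R[6] = 42  (first piece 2, then R[4]=28)
R[7] = 49  (first piece 2, then R[5]=35)
R[8] = 56  (first piece 2, then R[6]=42)
R[9] = 63  (first piece 2, then R[7]=49)
One optimal cutting: 3 + 2 + 2 + 2 → $21 + $14 + $14 + $14 = $63.

63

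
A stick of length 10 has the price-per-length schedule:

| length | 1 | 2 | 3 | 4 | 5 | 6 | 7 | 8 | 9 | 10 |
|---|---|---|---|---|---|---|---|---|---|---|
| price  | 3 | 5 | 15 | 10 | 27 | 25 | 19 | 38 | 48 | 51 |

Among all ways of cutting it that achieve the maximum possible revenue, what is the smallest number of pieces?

2

Consider every possible first cut. r[k] is the best of p[i]+r[k−i] over all sellable i≤k.
r[1] = 3
r[2] = max(3+3, 5+0) = 6
r[3] = max(3+6, 5+3, 15+0) = 15
r[4] = max(3+15, 5+6, 15+3, 10+0) = 18
r[5] = max(3+18, 5+15, 15+6, 10+3, 27+0) = 27
r[6] = max(3+27, 5+18, 15+15, 10+6, 27+3, 25+0) = 30
r[7] = max(3+30, 5+27, 15+18, …, 25+3, 19+0) = 33
r[8] = max(3+33, 5+30, 15+27, …, 19+3, 38+0) = 42
r[9] = max(3+42, 5+33, 15+30, …, 38+3, 48+0) = 48
r[10] = max(3+48, 5+42, 15+33, …, 48+3, 51+0) = 54
Maximum revenue is 54.
Now minimize piece count subject to staying optimal: for each k, pieces[k] = 1 + min over i with p[i]+r[k−i]=r[k] of pieces[k−i].
pieces[7] = 3
pieces[8] = 2
pieces[9] = 1
pieces[10] = 2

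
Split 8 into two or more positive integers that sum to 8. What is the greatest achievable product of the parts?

Let g[k] be the best product for length k (with at least one cut). For each first piece i, the rest contributes max(k−i, g[k−i]).
g[2] = 1·max(1,0) = 1·1 = 1
g[3] = 1·max(2,1) = 1·2 = 2
g[4] = 2·max(2,1) = 2·2 = 4
g[5] = 2·max(3,2) = 2·3 = 6
g[6] = 3·max(3,2) = 3·3 = 9
g[7] = 2·max(5,6) = 2·6 = 12
g[8] = 2·max(6,9) = 2·9 = 18
One optimal split: 3 + 3 + 2; product 3·3·2 = 18.

18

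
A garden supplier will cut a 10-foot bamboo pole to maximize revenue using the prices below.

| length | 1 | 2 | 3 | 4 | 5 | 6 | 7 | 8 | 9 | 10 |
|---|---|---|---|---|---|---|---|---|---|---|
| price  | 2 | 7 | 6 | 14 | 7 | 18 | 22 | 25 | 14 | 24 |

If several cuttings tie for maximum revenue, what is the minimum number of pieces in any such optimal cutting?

Let r[k] be the best obtainable value from length k. For each k, try every first piece i and keep the best of price[i] + r[k−i].
r[1] = 2
r[2] = max(2+2, 7+0) = 7
r[3] = max(2+7, 7+2, 6+0) = 9
r[4] = max(2+9, 7+7, 6+2, 14+0) = 14
r[5] = max(2+14, 7+9, 6+7, 14+2, 7+0) = 16
r[6] = max(2+16, 7+14, 6+9, 14+7, 7+2, 18+0) = 21
r[7] = max(2+21, 7+16, 6+14, …, 18+2, 22+0) = 23
r[8] = max(2+23, 7+21, 6+16, …, 22+2, 25+0) = 28
r[9] = max(2+28, 7+23, 6+21, …, 25+2, 14+0) = 30
r[10] = max(2+30, 7+28, 6+23, …, 14+2, 24+0) = 35
Maximum revenue is $35.
Now minimize piece count subject to staying optimal: for each k, pieces[k] = 1 + min over i with p[i]+r[k−i]=r[k] of pieces[k−i].
pieces[7] = 3
pieces[8] = 2
pieces[9] = 3
pieces[10] = 3

3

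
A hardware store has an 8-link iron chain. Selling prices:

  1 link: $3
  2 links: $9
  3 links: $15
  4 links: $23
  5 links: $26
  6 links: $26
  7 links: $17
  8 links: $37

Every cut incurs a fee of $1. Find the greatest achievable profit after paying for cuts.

Let r[k] be the best obtainable value from length k. For each k, try every first piece i and keep the best of price[i] + r[k−i] minus the 1 cut fee when i<k.
r[1] = 3
r[2] = 9
r[3] = 15
r[4] = 23
r[5] = 26
r[6] = 31  (first piece 2, then r[4]=23)
r[7] = 37  (first piece 3, then r[4]=23)
r[8] = 45  (first piece 4, then r[4]=23)
One optimal plan: pieces 4 + 4 (1 cut) → $46 − $1 = $45.

45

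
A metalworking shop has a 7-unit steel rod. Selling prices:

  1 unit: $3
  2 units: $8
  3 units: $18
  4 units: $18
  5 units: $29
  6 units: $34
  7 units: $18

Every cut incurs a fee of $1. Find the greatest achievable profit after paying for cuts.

37

Consider every possible first cut. net[k] is the best of p[i]+net[k−i] over all sellable i≤k, charging 1 whenever i<k.
net[1] = 3
net[2] = 8
net[3] = 18
net[4] = 20  (first piece 1, then net[3]=18)
net[5] = 29
net[6] = 35  (first piece 3, then net[3]=18)
net[7] = 37  (first piece 1, then net[6]=35)
One optimal plan: pieces 3 + 3 + 1 (2 cuts) → $39 − $2 = $37.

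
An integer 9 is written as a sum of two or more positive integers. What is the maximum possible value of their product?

27

Let prod[k] be the best product for length k (with at least one cut). For each first piece i, the rest contributes max(k−i, prod[k−i]).
prod[2] = 1×max(1,0) = 1×1 = 1
prod[3] = 1×max(2,1) = 1×2 = 2
prod[4] = 2×max(2,1) = 2×2 = 4
prod[5] = 2×max(3,2) = 2×3 = 6
prod[6] = 3×max(3,2) = 3×3 = 9
prod[7] = 2×max(5,6) = 2×6 = 12
prod[8] = 2×max(6,9) = 2×9 = 18
prod[9] = 3×max(6,9) = 3×9 = 27
One optimal split: 3 + 3 + 3; product 3×3×3 = 27.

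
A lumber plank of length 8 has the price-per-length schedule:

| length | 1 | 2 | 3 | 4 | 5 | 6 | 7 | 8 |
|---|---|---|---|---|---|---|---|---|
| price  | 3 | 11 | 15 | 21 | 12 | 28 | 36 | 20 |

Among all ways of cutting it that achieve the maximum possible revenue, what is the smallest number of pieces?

Consider every possible first cut. r[k] is the best of p[i]+r[k−i] over all sellable i≤k.
r[1] = 3
r[2] = max(3+3, 11+0) = 11
r[3] = max(3+11, 11+3, 15+0) = 15
r[4] = max(3+15, 11+11, 15+3, 21+0) = 22
r[5] = max(3+22, 11+15, 15+11, 21+3, 12+0) = 26
r[6] = max(3+26, 11+22, 15+15, 21+11, 12+3, 28+0) = 33
r[7] = max(3+33, 11+26, 15+22, …, 28+3, 36+0) = 37
r[8] = max(3+37, 11+33, 15+26, …, 36+3, 20+0) = 44
Maximum revenue is $44.
Now minimize piece count subject to staying optimal: for each k, pieces[k] = 1 + min over i with p[i]+r[k−i]=r[k] of pieces[k−i].
pieces[5] = 2
pieces[6] = 3
pieces[7] = 3
pieces[8] = 4

4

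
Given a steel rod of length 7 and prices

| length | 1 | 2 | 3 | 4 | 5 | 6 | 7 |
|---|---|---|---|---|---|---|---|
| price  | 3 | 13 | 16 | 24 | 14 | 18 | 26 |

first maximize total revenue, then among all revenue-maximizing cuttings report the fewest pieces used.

3

Let r[k] be the best obtainable value from length k. For each k, try every first piece i and keep the best of price[i] + r[k−i].
r[1] = 3
r[2] = max(3+3, 13+0) = 13
r[3] = max(3+13, 13+3, 16+0) = 16
r[4] = max(3+16, 13+13, 16+3, 24+0) = 26
r[5] = max(3+26, 13+16, 16+13, 24+3, 14+0) = 29
r[6] = max(3+29, 13+26, 16+16, 24+13, 14+3, 18+0) = 39
r[7] = max(3+39, 13+29, 16+26, …, 18+3, 26+0) = 42
Maximum revenue is $42.
Now minimize piece count subject to staying optimal: for each k, pieces[k] = 1 + min over i with p[i]+r[k−i]=r[k] of pieces[k−i].
pieces[4] = 2
pieces[5] = 2
pieces[6] = 3
pieces[7] = 3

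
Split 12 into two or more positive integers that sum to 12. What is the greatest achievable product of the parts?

Define prod[k] = max over 1≤i<k of i · max(k−i, prod[k−i]); the inner max lets the remainder stay uncut if that's better.
prod[2] = 1*max(1,0) = 1*1 = 1
prod[3] = 1*max(2,1) = 1*2 = 2
prod[4] = 2*max(2,1) = 2*2 = 4
prod[5] = 2*max(3,2) = 2*3 = 6
prod[6] = 3*max(3,2) = 3*3 = 9
prod[7] = 2*max(5,6) = 2*6 = 12
prod[8] = 2*max(6,9) = 2*9 = 18
prod[9] = 3*max(6,9) = 3*9 = 27
prod[10] = 2*max(8,18) = 2*18 = 36
prod[11] = 2*max(9,27) = 2*27 = 54
prod[12] = 3*max(9,27) = 3*27 = 81
One optimal split: 3 + 3 + 3 + 3; product 3*3*3*3 = 81.

81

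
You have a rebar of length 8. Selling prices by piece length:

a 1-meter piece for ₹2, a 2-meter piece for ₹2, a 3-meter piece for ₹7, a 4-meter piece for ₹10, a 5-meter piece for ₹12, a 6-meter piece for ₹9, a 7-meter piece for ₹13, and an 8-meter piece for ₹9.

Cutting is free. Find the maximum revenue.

Build best[k] bottom-up: best[k] = max over allowed piece i of (p[i] + best[k−i]).
best[1] = 2
best[2] = max(2+2, 2+0) = 4
best[3] = max(2+4, 2+2, 7+0) = 7
best[4] = max(2+7, 2+4, 7+2, 10+0) = 10
best[5] = max(2+10, 2+7, 7+4, 10+2, 12+0) = 12
best[6] = max(2+12, 2+10, 7+7, 10+4, 12+2, 9+0) = 14
best[7] = max(2+14, 2+12, 7+10, …, 9+2, 13+0) = 17
best[8] = max(2+17, 2+14, 7+12, …, 13+2, 9+0) = 20
One optimal cutting: 4 + 4 → ₹10 + ₹10 = ₹20.

20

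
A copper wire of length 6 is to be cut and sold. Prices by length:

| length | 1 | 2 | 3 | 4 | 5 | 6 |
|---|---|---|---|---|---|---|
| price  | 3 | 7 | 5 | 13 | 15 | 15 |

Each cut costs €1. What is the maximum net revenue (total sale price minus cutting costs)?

19

Consider every possible first cut. r[k] is the best of p[i]+r[k−i] over all sellable i≤k, charging 1 whenever i<k.
r[1] = 3
r[2] = max(3+3-1, 7+0) = 7
r[3] = max(3+7-1, 7+3-1, 5+0) = 9
r[4] = max(3+9-1, 7+7-1, 5+3-1, 13+0) = 13
r[5] = max(3+13-1, 7+9-1, 5+7-1, 13+3-1, 15+0) = 15
r[6] = max(3+15-1, 7+13-1, 5+9-1, 13+7-1, 15+3-1, 15+0) = 19
One optimal plan: pieces 2 + 2 + 2 (2 cuts) → €21 − €2 = €19.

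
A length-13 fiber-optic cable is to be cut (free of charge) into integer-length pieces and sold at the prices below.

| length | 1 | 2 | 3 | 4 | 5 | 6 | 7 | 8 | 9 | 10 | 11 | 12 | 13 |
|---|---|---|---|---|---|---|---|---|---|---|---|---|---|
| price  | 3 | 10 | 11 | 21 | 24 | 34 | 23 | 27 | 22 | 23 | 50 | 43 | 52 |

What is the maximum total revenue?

71

Let best[k] be the best obtainable value from length k. For each k, try every first piece i and keep the best of price[i] + best[k−i].
best[1] = 3
best[2] = max(3+3, 10+0) = 10
best[3] = max(3+10, 10+3, 11+0) = 13
best[4] = max(3+13, 10+10, 11+3, 21+0) = 21
best[5] = max(3+21, 10+13, 11+10, 21+3, 24+0) = 24
best[6] = max(3+24, 10+21, 11+13, 21+10, 24+3, 34+0) = 34
best[7] = max(3+34, 10+24, 11+21, …, 34+3, 23+0) = 37
best[8] = max(3+37, 10+34, 11+24, …, 23+3, 27+0) = 44
best[9] = max(3+44, 10+37, 11+34, …, 27+3, 22+0) = 47
best[10] = max(3+47, 10+44, 11+37, …, 22+3, 23+0) = 55
best[11] = max(3+55, 10+47, 11+44, …, 23+3, 50+0) = 58
best[12] = max(3+58, 10+55, 11+47, …, 50+3, 43+0) = 68
best[13] = max(3+68, 10+58, 11+55, …, 43+3, 52+0) = 71
One optimal cutting: 6 + 6 + 1 → $34 + $34 + $3 = $71.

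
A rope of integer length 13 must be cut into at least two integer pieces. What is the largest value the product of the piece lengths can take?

108

Fill f[k] for k=2..13: at each k try every first piece i and multiply by the better of (k−i) uncut or f[k−i].
f[2] = 1·max(1,0) = 1·1 = 1
f[3] = 1·max(2,1) = 1·2 = 2
f[4] = 2·max(2,1) = 2·2 = 4
f[5] = 2·max(3,2) = 2·3 = 6
f[6] = 3·max(3,2) = 3·3 = 9
f[7] = 2·max(5,6) = 2·6 = 12
f[8] = 2·max(6,9) = 2·9 = 18
f[9] = 3·max(6,9) = 3·9 = 27
f[10] = 2·max(8,18) = 2·18 = 36
f[11] = 2·max(9,27) = 2·27 = 54
f[12] = 3·max(9,27) = 3·27 = 81
f[13] = 2·max(11,54) = 2·54 = 108
One optimal split: 3 + 3 + 3 + 2 + 2; product 3·3·3·2·2 = 108.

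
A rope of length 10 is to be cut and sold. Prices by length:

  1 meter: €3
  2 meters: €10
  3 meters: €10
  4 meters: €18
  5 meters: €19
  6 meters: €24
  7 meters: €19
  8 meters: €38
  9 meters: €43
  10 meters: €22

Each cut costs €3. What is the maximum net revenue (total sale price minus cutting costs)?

45

Let r[k] be the best obtainable value from length k. For each k, try every first piece i and keep the best of price[i] + r[k−i] minus the 3 cut fee when i<k.
r[1] = 3
r[2] = max(3+3-3, 10+0) = 10
r[3] = max(3+10-3, 10+3-3, 10+0) = 10
r[4] = max(3+10-3, 10+10-3, 10+3-3, 18+0) = 18
r[5] = max(3+18-3, 10+10-3, 10+10-3, 18+3-3, 19+0) = 19
r[6] = max(3+19-3, 10+18-3, 10+10-3, 18+10-3, 19+3-3, 24+0) = 25
r[7] = max(3+25-3, 10+19-3, 10+18-3, …, 24+3-3, 19+0) = 26
r[8] = max(3+26-3, 10+25-3, 10+19-3, …, 19+3-3, 38+0) = 38
r[9] = max(3+38-3, 10+26-3, 10+25-3, …, 38+3-3, 43+0) = 43
r[10] = max(3+43-3, 10+38-3, 10+26-3, …, 43+3-3, 22+0) = 45
One optimal plan: pieces 8 + 2 (1 cut) → €48 − €3 = €45.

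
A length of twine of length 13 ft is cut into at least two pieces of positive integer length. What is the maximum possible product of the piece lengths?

Define prod[k] = max over 1≤i<k of i · max(k−i, prod[k−i]); the inner max lets the remainder stay uncut if that's better.
prod[2] = 1*max(1,0) = 1*1 = 1
prod[3] = 1*max(2,1) = 1*2 = 2
prod[4] = 2*max(2,1) = 2*2 = 4
prod[5] = 2*max(3,2) = 2*3 = 6
prod[6] = 3*max(3,2) = 3*3 = 9
prod[7] = 2*max(5,6) = 2*6 = 12
prod[8] = 2*max(6,9) = 2*9 = 18
prod[9] = 3*max(6,9) = 3*9 = 27
prod[10] = 2*max(8,18) = 2*18 = 36
prod[11] = 2*max(9,27) = 2*27 = 54
prod[12] = 3*max(9,27) = 3*27 = 81
prod[13] = 2*max(11,54) = 2*54 = 108
One optimal split: 3 + 3 + 3 + 2 + 2; product 3*3*3*2*2 = 108.

108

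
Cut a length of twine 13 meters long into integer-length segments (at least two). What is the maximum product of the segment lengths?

108

Define g[k] = max over 1≤i<k of i · max(k−i, g[k−i]); the inner max lets the remainder stay uncut if that's better.
g[2] = 1·max(1,0) = 1·1 = 1
g[3] = max(1·2, 2·1) = 2
g[4] = max(1·3, 2·2, 3·1) = 4
g[5] = max(1·4, 2·3, 3·2, 4·1) = 6
g[6] = max(1·6, 2·4, 3·3, 4·2, 5·1) = 9
g[7] = max(1·9, 2·6, 3·4, 4·3, 5·2, 6·1) = 12
g[8] = max(1·12, 2·9, 3·6, …, 6·2, 7·1) = 18
g[9] = max(1·18, 2·12, 3·9, …, 7·2, 8·1) = 27
g[10] = max(1·27, 2·18, 3·12, …, 8·2, 9·1) = 36
g[11] = max(1·36, 2·27, 3·18, …, 9·2, 10·1) = 54
g[12] = max(1·54, 2·36, 3·27, …, 10·2, 11·1) = 81
g[13] = max(1·81, 2·54, 3·36, …, 11·2, 12·1) = 108
One optimal split: 3 + 3 + 3 + 2 + 2; product 3·3·3·2·2 = 108.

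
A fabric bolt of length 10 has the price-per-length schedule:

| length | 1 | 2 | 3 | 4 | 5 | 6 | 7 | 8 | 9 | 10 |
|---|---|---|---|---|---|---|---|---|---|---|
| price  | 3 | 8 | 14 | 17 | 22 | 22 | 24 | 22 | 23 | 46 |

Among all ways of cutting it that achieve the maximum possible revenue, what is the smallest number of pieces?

Let r[k] be the best obtainable value from length k. For each k, try every first piece i and keep the best of price[i] + r[k−i].
r[1] = 3
r[2] = 8
r[3] = 14
r[4] = 17  (first piece 1, then r[3]=14)
r[5] = 22  (first piece 2, then r[3]=14)
r[6] = 28  (first piece 3, then r[3]=14)
r[7] = 31  (first piece 1, then r[6]=28)
r[8] = 36  (first piece 2, then r[6]=28)
r[9] = 42  (first piece 3, then r[6]=28)
r[10] = 46
Maximum revenue is $46.
Now minimize piece count subject to staying optimal: for each k, pieces[k] = 1 + min over i with p[i]+r[k−i]=r[k] of pieces[k−i].
pieces[7] = 2
pieces[8] = 2
pieces[9] = 3
pieces[10] = 1

1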